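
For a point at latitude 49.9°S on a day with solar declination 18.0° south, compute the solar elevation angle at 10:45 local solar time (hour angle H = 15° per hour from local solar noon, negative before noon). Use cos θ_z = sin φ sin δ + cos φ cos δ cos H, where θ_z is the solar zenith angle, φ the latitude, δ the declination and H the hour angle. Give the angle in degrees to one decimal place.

54.7°

Hour angle H = 15° × (10.75 − 12) = -18.75°.
With φ = -49.9°, δ = -18.0°, H = -18.75°: sin φ sin δ = 0.2364, cos φ cos δ cos H = 0.5801, so cos θ_z = 0.8165.
θ_z = arccos(0.8165) = 35.26°, so the elevation is 90° − 35.26° = 54.74°.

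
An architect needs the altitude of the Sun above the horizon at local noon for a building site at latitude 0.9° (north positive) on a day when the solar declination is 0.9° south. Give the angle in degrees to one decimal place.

At local solar noon the hour angle is zero, so the elevation is 90° − |φ − δ| = 90° − |0.9° − (-0.9°)| = 90° − 1.8° = 88.2°.

88.2°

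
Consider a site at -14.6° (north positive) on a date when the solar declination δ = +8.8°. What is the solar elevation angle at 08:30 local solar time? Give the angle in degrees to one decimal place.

32.9°

Hour angle H = 15° × (8.5 − 12) = -52.50°.
With φ = -14.6°, δ = 8.8°, H = -52.50°: sin φ sin δ = -0.0386, cos φ cos δ cos H = 0.5822, so cos θ_z = 0.5436.
θ_z = arccos(0.5436) = 57.07°, so the elevation is 90° − 57.07° = 32.93°.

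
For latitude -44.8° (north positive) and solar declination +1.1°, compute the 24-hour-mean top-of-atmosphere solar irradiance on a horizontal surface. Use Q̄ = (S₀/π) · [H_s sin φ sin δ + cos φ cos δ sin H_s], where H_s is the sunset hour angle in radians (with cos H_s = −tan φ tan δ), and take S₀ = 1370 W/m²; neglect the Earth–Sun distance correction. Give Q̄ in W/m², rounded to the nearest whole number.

−tan φ tan δ = −(-0.9930)(0.0192) = 0.0191; H_s = arccos(0.0191) = 88.91°. In radians, H_s = 1.5518.
H_s sin φ sin δ = 1.5518 × -0.7046 × 0.0192 = -0.0210.
cos φ cos δ sin H_s = 0.7096 × 0.9998 × 0.9998 = 0.7093.
Q̄ = (1370/π) × (-0.0210 + 0.7093) = 436.08 × 0.6883 = 300.15 W/m².

300 W/m²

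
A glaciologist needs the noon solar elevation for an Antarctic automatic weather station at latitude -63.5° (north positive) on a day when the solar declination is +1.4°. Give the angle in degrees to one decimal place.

At local solar noon the hour angle is zero, so the elevation is 90° − |φ − δ| = 90° − |-63.5° − (1.4°)| = 90° − 64.9° = 25.1°.

25.1°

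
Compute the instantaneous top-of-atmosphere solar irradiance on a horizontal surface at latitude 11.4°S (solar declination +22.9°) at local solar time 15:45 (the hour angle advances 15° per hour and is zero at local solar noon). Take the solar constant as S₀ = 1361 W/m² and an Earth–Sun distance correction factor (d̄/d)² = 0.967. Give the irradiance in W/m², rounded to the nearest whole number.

559 W/m²

Hour angle H = 15° × (15.75 − 12) = 56.25°.
cos θ_z = sin φ sin δ + cos φ cos δ cos H = (-0.1977)(0.3891) + (0.9803)(0.9212)(0.5556) = 0.4248.
Top-of-atmosphere irradiance = S₀ (d̄/d)² cos θ_z = 1361 × 0.967 × 0.4248 = 559.07 W/m².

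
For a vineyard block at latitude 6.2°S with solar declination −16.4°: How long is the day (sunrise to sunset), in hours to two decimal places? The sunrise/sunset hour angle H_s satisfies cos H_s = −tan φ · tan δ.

12.24 hours

The sunset hour angle satisfies cos H_s = −tan φ tan δ = -0.0320, giving H_s = 91.83°.
Day length = 2 H_s / 15° h⁻¹ = 183.66° / 15 = 12.244 h.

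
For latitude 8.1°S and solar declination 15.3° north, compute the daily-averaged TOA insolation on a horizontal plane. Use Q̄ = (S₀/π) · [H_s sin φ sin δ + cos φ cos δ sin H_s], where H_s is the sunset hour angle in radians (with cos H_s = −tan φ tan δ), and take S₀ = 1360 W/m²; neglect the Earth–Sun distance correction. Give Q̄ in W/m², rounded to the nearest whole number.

−tan φ tan δ = −(-0.1423)(0.2736) = 0.0389; H_s = arccos(0.0389) = 87.77°. In radians, H_s = 1.5319.
H_s sin φ sin δ = 1.5319 × -0.1409 × 0.2639 = -0.0570.
cos φ cos δ sin H_s = 0.9900 × 0.9646 × 0.9992 = 0.9542.
Q̄ = (1360/π) × (-0.0570 + 0.9542) = 432.90 × 0.8972 = 388.40 W/m².

388 W/m²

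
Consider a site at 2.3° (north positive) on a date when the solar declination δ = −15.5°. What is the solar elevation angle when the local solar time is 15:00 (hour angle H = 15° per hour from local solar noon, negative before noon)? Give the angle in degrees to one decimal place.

42.1°

Hour angle H = 15° × (15 − 12) = 45.00°.
With φ = 2.3°, δ = -15.5°, H = 45.00°: sin φ sin δ = -0.0107, cos φ cos δ cos H = 0.6808, so cos θ_z = 0.6701.
θ_z = arccos(0.6701) = 47.93°, so the elevation is 90° − 47.93° = 42.07°.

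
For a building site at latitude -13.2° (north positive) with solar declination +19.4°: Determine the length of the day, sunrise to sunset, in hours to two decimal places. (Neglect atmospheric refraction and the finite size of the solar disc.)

11.37 hours

cos H_s = −tan(-13.2°) · tan(19.4°) = 0.0826, so H_s = arccos(0.0826) = 85.26°.
Day length = 2 H_s / 15° h⁻¹ = 170.52° / 15 = 11.368 h.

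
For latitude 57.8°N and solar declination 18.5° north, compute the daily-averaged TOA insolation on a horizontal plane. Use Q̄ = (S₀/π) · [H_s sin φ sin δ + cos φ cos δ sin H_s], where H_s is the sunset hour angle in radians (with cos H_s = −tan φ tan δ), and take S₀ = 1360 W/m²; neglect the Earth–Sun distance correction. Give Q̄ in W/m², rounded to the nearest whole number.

−tan φ tan δ = −(1.5880)(0.3346) = -0.5313; H_s = arccos(-0.5313) = 122.09°. In radians, H_s = 2.1309.
H_s sin φ sin δ = 2.1309 × 0.8462 × 0.3173 = 0.5721.
cos φ cos δ sin H_s = 0.5329 × 0.9483 × 0.8472 = 0.4281.
Q̄ = (1360/π) × (0.5721 + 0.4281) = 432.90 × 1.0002 = 432.99 W/m².

433 W/m²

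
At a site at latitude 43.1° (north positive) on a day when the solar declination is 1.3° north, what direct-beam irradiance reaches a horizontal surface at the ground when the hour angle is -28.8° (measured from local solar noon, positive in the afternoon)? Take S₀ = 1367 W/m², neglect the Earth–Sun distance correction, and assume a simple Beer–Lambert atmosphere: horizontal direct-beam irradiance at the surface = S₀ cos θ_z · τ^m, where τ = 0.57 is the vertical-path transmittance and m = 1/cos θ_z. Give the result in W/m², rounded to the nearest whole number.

380 W/m²

cos θ_z = sin φ sin δ + cos φ cos δ cos H = (0.6833)(0.0227) + (0.7302)(0.9997)(0.8763) = 0.6552.
Air mass m = 1/cos θ_z = 1/0.6552 = 1.526; τ^m = 0.57^1.526 = 0.4241.
Surface direct beam = 1367 × 0.6552 × 0.4241 = 379.85 W/m².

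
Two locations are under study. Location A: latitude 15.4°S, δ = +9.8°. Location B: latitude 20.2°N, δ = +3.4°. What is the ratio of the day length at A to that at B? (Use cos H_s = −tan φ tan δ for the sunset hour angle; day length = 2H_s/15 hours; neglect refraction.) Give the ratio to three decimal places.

0.956

A: H_s = arccos(−tan -15.4° · tan 9.8°) = 87.27°, so 2H_s/15 = 11.6360 h.
B: H_s = arccos(−tan 20.2° · tan 3.4°) = 91.25°, so 2H_s/15 = 12.1667 h.
Ratio A/B = 11.6360 / 12.1667 = 0.9564.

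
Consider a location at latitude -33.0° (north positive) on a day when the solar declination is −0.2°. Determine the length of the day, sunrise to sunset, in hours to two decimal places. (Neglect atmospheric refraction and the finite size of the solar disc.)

12.02 hours

−tan φ tan δ = −(-0.6494)(-0.0035) = -0.0023; H_s = arccos(-0.0023) = 90.13°.
Day length = 2 H_s / 15° h⁻¹ = 180.26° / 15 = 12.017 h.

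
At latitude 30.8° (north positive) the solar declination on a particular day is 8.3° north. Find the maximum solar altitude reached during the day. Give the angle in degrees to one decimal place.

67.5°

At local solar noon the hour angle is zero, so the elevation is 90° − |φ − δ| = 90° − |30.8° − (8.3°)| = 90° − 22.5° = 67.5°.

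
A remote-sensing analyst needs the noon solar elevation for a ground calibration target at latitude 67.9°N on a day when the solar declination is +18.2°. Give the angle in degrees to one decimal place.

At local solar noon the hour angle is zero, so the elevation is 90° − |φ − δ| = 90° − |67.9° − (18.2°)| = 90° − 49.7° = 40.3°.

40.3°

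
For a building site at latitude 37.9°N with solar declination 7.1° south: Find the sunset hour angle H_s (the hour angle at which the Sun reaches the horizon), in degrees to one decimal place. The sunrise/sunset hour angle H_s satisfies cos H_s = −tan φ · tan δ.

−tan φ tan δ = −(0.7785)(-0.1246) = 0.0970; H_s = arccos(0.0970) = 84.43°.

84.4°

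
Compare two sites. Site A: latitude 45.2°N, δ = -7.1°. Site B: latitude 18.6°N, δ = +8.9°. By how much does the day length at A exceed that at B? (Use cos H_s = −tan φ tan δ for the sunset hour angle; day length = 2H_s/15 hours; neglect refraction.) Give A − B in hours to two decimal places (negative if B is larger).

A: H_s = arccos(−tan 45.2° · tan -7.1°) = 82.79°, so 2H_s/15 = 11.0387 h.
B: H_s = arccos(−tan 18.6° · tan 8.9°) = 93.02°, so 2H_s/15 = 12.4027 h.
A − B = 11.0387 − 12.4027 = -1.3640 h.

-1.36 h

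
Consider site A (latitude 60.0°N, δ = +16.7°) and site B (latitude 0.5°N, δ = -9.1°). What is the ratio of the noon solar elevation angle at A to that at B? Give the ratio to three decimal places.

0.581

A: 90° − |60.0 − (16.7)| = 46.70°.
B: 90° − |0.5 − (-9.1)| = 80.40°.
Ratio A/B = 46.7000 / 80.4000 = 0.5808.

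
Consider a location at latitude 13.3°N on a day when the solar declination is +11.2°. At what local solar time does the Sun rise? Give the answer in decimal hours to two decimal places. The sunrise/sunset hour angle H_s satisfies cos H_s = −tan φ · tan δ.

cos H_s = −tan(13.3°) · tan(11.2°) = -0.0468, so H_s = arccos(-0.0468) = 92.68°.
Sunrise is at 12 − H_s/15 = 12 − 6.179 = 5.821 h local solar time.

5.82 h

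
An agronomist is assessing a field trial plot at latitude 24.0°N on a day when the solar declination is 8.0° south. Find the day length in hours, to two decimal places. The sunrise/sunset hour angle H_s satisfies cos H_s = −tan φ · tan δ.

11.52 hours

The sunset hour angle satisfies cos H_s = −tan φ tan δ = 0.0626, giving H_s = 86.41°.
Day length = 2 H_s / 15° h⁻¹ = 172.82° / 15 = 11.521 h.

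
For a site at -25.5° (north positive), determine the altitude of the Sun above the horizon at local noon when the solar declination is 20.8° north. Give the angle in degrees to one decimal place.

43.7°

At local solar noon the hour angle is zero, so the elevation is 90° − |φ − δ| = 90° − |-25.5° − (20.8°)| = 90° − 46.3° = 43.7°.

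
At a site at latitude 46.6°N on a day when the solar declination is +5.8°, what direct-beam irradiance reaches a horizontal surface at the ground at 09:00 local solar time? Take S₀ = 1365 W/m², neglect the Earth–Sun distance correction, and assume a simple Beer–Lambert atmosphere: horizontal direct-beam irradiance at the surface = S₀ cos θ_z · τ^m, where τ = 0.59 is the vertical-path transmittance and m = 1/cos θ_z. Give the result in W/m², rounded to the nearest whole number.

295 W/m²

Hour angle H = 15° × (9 − 12) = -45.00°.
With φ = 46.6°, δ = 5.8°, H = -45.00°: sin φ sin δ = 0.0734, cos φ cos δ cos H = 0.4834, so cos θ_z = 0.5568.
Air mass m = 1/cos θ_z = 1/0.5568 = 1.796; τ^m = 0.59^1.796 = 0.3877.
Surface direct beam = 1365 × 0.5568 × 0.3877 = 294.66 W/m².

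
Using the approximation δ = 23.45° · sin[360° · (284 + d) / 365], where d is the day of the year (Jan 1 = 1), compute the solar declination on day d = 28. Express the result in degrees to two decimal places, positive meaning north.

360 × (284 + 28) / 365 = 307.726°; sin(307.726°) = -0.7909.
δ = 23.45 × -0.7909 = -18.547° ≈ -18.55°.

-18.55°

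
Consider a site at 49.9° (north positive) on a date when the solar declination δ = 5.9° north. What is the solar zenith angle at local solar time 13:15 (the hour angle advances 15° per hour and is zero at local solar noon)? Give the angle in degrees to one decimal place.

Hour angle H = 15° × (13.25 − 12) = 18.75°.
With φ = 49.9°, δ = 5.9°, H = 18.75°: sin φ sin δ = 0.0786, cos φ cos δ cos H = 0.6067, so cos θ_z = 0.6853.
θ_z = arccos(0.6853) = 46.74°.

46.7°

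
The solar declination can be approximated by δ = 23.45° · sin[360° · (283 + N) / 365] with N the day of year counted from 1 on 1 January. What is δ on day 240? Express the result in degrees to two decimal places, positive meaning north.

360 × (283 + 240) / 365 = 515.836°; sin(515.836°) = 0.4093.
δ = 23.45 × 0.4093 = 9.598° ≈ +9.60°.

+9.60°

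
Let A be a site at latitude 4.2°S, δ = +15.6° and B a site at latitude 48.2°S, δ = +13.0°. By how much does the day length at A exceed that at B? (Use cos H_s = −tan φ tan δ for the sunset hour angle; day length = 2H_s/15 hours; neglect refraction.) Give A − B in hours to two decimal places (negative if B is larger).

+1.84 h

A: H_s = arccos(−tan -4.2° · tan 15.6°) = 88.83°, so 2H_s/15 = 11.8440 h.
B: H_s = arccos(−tan -48.2° · tan 13.0°) = 75.04°, so 2H_s/15 = 10.0053 h.
A − B = 11.8440 − 10.0053 = 1.8387 h.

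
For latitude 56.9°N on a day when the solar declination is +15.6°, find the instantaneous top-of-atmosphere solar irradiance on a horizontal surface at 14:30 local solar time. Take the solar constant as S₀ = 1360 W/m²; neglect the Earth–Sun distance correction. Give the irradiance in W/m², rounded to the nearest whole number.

Hour angle H = 15° × (14.5 − 12) = 37.50°.
cos θ_z = sin φ sin δ + cos φ cos δ cos H = (0.8377)(0.2689) + (0.5461)(0.9632)(0.7934) = 0.6426.
Top-of-atmosphere irradiance = S₀ cos θ_z = 1360 × 0.6426 = 873.94 W/m².

874 W/m²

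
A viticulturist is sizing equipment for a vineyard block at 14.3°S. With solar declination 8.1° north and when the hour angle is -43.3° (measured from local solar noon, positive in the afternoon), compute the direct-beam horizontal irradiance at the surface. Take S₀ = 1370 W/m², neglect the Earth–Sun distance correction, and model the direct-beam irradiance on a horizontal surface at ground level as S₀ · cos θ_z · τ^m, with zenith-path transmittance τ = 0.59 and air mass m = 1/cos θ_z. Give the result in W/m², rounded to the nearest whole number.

cos θ_z = sin(-14.3°) sin(8.1°) + cos(-14.3°) cos(8.1°) cos(-43.30°) = -0.0348 + 0.6982 = 0.6634.
Air mass m = 1/cos θ_z = 1/0.6634 = 1.507; τ^m = 0.59^1.507 = 0.4515.
Surface direct beam = 1370 × 0.6634 × 0.4515 = 410.35 W/m².

410 W/m²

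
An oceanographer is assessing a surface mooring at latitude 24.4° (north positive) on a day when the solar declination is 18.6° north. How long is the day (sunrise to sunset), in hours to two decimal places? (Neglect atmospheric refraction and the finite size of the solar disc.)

−tan φ tan δ = −(0.4536)(0.3365) = -0.1526; H_s = arccos(-0.1526) = 98.78°.
Day length = 2 H_s / 15° h⁻¹ = 197.56° / 15 = 13.171 h.

13.17 hours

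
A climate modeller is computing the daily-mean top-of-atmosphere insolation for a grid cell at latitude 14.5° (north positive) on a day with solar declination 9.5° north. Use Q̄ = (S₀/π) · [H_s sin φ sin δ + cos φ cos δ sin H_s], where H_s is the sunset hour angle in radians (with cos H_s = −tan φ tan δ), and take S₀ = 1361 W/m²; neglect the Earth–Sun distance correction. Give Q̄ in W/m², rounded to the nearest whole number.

The sunset hour angle satisfies cos H_s = −tan φ tan δ = -0.0433, giving H_s = 92.48°. In radians, H_s = 1.6141.
H_s sin φ sin δ = 1.6141 × 0.2504 × 0.1650 = 0.0667.
cos φ cos δ sin H_s = 0.9681 × 0.9863 × 0.9991 = 0.9540.
Q̄ = (1361/π) × (0.0667 + 0.9540) = 433.22 × 1.0207 = 442.19 W/m².

442 W/m²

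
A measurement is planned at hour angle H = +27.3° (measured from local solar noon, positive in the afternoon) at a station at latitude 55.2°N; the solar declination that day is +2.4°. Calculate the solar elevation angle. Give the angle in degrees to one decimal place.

32.8°

cos θ_z = sin(55.2°) sin(2.4°) + cos(55.2°) cos(2.4°) cos(27.30°) = 0.0344 + 0.5067 = 0.5411.
θ_z = arccos(0.5411) = 57.24°, so the elevation is 90° − 57.24° = 32.76°.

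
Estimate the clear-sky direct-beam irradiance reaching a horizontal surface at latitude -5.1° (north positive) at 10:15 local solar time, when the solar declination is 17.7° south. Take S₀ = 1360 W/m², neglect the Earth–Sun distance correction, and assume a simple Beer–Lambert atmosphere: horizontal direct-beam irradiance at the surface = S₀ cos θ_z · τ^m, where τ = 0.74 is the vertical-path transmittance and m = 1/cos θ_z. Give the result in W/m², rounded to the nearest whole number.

847 W/m²

Hour angle H = 15° × (10.25 − 12) = -26.25°.
cos θ_z = sin(-5.1°) sin(-17.7°) + cos(-5.1°) cos(-17.7°) cos(-26.25°) = 0.0270 + 0.8510 = 0.8780.
Air mass m = 1/cos θ_z = 1/0.8780 = 1.139; τ^m = 0.74^1.139 = 0.7097.
Surface direct beam = 1360 × 0.8780 × 0.7097 = 847.44 W/m².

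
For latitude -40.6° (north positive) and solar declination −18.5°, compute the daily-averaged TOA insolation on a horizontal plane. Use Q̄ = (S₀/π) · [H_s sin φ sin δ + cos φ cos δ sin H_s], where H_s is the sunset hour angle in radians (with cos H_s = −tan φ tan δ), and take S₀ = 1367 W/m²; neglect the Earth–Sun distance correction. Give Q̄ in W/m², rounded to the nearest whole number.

467 W/m²

−tan φ tan δ = −(-0.8571)(-0.3346) = -0.2868; H_s = arccos(-0.2868) = 106.67°. In radians, H_s = 1.8617.
H_s sin φ sin δ = 1.8617 × -0.6508 × -0.3173 = 0.3844.
cos φ cos δ sin H_s = 0.7593 × 0.9483 × 0.9580 = 0.6898.
Q̄ = (1367/π) × (0.3844 + 0.6898) = 435.13 × 1.0742 = 467.42 W/m².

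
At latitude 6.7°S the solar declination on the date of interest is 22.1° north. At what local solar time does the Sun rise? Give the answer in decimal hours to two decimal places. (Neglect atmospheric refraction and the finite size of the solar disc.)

−tan φ tan δ = −(-0.1175)(0.4061) = 0.0477; H_s = arccos(0.0477) = 87.27°.
Sunrise is at 12 − H_s/15 = 12 − 5.818 = 6.182 h local solar time.

6.18 h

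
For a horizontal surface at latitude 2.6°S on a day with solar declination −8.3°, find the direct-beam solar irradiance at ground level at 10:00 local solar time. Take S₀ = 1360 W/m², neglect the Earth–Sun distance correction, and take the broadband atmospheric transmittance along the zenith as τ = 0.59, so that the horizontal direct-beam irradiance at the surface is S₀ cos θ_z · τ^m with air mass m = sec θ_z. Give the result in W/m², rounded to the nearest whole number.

Hour angle H = 15° × (10 − 12) = -30.00°.
With φ = -2.6°, δ = -8.3°, H = -30.00°: sin φ sin δ = 0.0065, cos φ cos δ cos H = 0.8561, so cos θ_z = 0.8626.
Air mass m = 1/cos θ_z = 1/0.8626 = 1.159; τ^m = 0.59^1.159 = 0.5425.
Surface direct beam = 1360 × 0.8626 × 0.5425 = 636.43 W/m².

636 W/m²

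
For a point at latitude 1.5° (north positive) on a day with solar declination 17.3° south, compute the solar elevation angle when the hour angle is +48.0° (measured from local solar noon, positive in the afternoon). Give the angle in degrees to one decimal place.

With φ = 1.5°, δ = -17.3°, H = 48.00°: sin φ sin δ = -0.0078, cos φ cos δ cos H = 0.6386, so cos θ_z = 0.6308.
θ_z = arccos(0.6308) = 50.89°, so the elevation is 90° − 50.89° = 39.11°.

39.1°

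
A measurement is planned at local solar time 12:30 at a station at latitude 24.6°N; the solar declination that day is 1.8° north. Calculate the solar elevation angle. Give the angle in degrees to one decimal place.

66.1°

Hour angle H = 15° × (12.5 − 12) = 7.50°.
cos θ_z = sin φ sin δ + cos φ cos δ cos H = (0.4163)(0.0314) + (0.9092)(0.9995)(0.9914) = 0.9140.
θ_z = arccos(0.9140) = 23.94°, so the elevation is 90° − 23.94° = 66.06°.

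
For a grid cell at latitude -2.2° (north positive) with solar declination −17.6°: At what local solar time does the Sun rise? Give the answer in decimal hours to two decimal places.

5.95 h

cos H_s = −tan(-2.2°) · tan(-17.6°) = -0.0122, so H_s = arccos(-0.0122) = 90.70°.
Sunrise is at 12 − H_s/15 = 12 − 6.047 = 5.953 h local solar time.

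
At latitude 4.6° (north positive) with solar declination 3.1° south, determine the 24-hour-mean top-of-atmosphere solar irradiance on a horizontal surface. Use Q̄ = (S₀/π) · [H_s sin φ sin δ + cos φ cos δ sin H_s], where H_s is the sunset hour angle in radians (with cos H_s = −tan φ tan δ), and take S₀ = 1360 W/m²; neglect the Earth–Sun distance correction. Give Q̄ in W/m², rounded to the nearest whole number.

cos H_s = −tan(4.6°) · tan(-3.1°) = 0.0044, so H_s = arccos(0.0044) = 89.75°. In radians, H_s = 1.5664.
H_s sin φ sin δ = 1.5664 × 0.0802 × -0.0541 = -0.0068.
cos φ cos δ sin H_s = 0.9968 × 0.9985 × 1.0000 = 0.9953.
Q̄ = (1360/π) × (-0.0068 + 0.9953) = 432.90 × 0.9885 = 427.92 W/m².

428 W/m²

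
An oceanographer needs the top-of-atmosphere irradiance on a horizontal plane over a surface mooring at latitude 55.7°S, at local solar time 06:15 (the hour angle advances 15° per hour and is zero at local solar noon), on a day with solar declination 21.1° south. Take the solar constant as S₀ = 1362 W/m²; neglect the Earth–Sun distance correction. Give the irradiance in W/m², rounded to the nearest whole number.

Hour angle H = 15° × (6.25 − 12) = -86.25°.
cos θ_z = sin φ sin δ + cos φ cos δ cos H = (-0.8261)(-0.3600) + (0.5635)(0.9330)(0.0654) = 0.3318.
Top-of-atmosphere irradiance = S₀ cos θ_z = 1362 × 0.3318 = 451.91 W/m².

452 W/m²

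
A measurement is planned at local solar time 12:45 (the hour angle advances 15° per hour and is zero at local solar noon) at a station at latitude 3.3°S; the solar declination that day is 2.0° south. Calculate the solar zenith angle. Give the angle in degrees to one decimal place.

11.3°

Hour angle H = 15° × (12.75 − 12) = 11.25°.
cos θ_z = sin(-3.3°) sin(-2.0°) + cos(-3.3°) cos(-2.0°) cos(11.25°) = 0.0020 + 0.9786 = 0.9806.
θ_z = arccos(0.9806) = 11.30°.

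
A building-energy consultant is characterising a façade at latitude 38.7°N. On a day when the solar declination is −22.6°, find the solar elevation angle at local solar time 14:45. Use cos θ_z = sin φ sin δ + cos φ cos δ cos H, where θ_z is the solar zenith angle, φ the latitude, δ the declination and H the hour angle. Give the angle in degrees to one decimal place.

Hour angle H = 15° × (14.75 − 12) = 41.25°.
With φ = 38.7°, δ = -22.6°, H = 41.25°: sin φ sin δ = -0.2403, cos φ cos δ cos H = 0.5417, so cos θ_z = 0.3014.
θ_z = arccos(0.3014) = 72.46°, so the elevation is 90° − 72.46° = 17.54°.

17.5°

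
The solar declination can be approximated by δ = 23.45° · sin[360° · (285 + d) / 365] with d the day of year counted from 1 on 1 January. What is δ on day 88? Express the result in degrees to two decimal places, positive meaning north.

360 × (285 + 88) / 365 = 367.890°; sin(367.890°) = 0.1373.
δ = 23.45 × 0.1373 = 3.220° ≈ +3.22°.

+3.22°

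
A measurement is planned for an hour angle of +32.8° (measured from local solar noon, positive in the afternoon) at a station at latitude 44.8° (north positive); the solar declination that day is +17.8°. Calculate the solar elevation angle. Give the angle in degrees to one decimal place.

With φ = 44.8°, δ = 17.8°, H = 32.80°: sin φ sin δ = 0.2154, cos φ cos δ cos H = 0.5679, so cos θ_z = 0.7833.
θ_z = arccos(0.7833) = 38.44°, so the elevation is 90° − 38.44° = 51.56°.

51.6°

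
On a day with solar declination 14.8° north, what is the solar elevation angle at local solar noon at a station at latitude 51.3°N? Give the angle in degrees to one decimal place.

At local solar noon the hour angle is zero, so the elevation is 90° − |φ − δ| = 90° − |51.3° − (14.8°)| = 90° − 36.5° = 53.5°.

53.5°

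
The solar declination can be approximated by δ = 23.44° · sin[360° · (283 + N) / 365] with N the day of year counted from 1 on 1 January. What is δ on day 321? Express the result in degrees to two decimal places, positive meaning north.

-19.37°

360 × (283 + 321) / 365 = 595.726°; sin(595.726°) = -0.8264.
δ = 23.44 × -0.8264 = -19.371° ≈ -19.37°.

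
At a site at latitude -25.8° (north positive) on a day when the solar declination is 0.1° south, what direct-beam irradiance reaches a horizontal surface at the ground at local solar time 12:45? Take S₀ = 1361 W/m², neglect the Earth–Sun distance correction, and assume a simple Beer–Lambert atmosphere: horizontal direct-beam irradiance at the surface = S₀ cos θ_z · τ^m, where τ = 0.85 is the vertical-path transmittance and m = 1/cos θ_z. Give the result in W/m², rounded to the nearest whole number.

Hour angle H = 15° × (12.75 − 12) = 11.25°.
cos θ_z = sin(-25.8°) sin(-0.1°) + cos(-25.8°) cos(-0.1°) cos(11.25°) = 0.0008 + 0.8830 = 0.8838.
Air mass m = 1/cos θ_z = 1/0.8838 = 1.131; τ^m = 0.85^1.131 = 0.8321.
Surface direct beam = 1361 × 0.8838 × 0.8321 = 1000.89 W/m².

1001 W/m²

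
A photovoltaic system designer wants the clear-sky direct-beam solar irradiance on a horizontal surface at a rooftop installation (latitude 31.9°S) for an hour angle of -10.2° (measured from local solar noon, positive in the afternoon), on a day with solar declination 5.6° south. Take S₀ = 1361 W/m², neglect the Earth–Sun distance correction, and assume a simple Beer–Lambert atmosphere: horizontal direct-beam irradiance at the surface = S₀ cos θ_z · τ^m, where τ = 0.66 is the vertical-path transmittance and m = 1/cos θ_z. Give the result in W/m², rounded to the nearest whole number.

751 W/m²

cos θ_z = sin φ sin δ + cos φ cos δ cos H = (-0.5284)(-0.0976) + (0.8490)(0.9952)(0.9842) = 0.8831.
Air mass m = 1/cos θ_z = 1/0.8831 = 1.132; τ^m = 0.66^1.132 = 0.6248.
Surface direct beam = 1361 × 0.8831 × 0.6248 = 750.95 W/m².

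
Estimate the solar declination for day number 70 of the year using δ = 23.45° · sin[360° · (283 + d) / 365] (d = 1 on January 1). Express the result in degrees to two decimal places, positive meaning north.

360 × (283 + 70) / 365 = 348.164°; sin(348.164°) = -0.2051.
δ = 23.45 × -0.2051 = -4.810° ≈ -4.81°.

-4.81°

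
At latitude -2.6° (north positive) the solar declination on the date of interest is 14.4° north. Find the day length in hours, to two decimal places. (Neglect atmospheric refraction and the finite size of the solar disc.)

11.91 hours

The sunset hour angle satisfies cos H_s = −tan φ tan δ = 0.0117, giving H_s = 89.33°.
Day length = 2 H_s / 15° h⁻¹ = 178.66° / 15 = 11.911 h.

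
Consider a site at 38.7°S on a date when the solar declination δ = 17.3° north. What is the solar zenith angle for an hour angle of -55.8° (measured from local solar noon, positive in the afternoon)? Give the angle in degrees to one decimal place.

cos θ_z = sin φ sin δ + cos φ cos δ cos H = (-0.6252)(0.2974) + (0.7804)(0.9548)(0.5621) = 0.2329.
θ_z = arccos(0.2329) = 76.53°.

76.5°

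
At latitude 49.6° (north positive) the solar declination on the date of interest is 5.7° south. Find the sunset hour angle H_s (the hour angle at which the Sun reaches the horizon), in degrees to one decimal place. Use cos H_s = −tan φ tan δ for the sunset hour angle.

cos H_s = −tan(49.6°) · tan(-5.7°) = 0.1173, so H_s = arccos(0.1173) = 83.26°.

83.3°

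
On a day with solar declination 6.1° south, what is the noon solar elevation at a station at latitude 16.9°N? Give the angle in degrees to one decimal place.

67.0°

At local solar noon the hour angle is zero, so the elevation is 90° − |φ − δ| = 90° − |16.9° − (-6.1°)| = 90° − 23.0° = 67.0°.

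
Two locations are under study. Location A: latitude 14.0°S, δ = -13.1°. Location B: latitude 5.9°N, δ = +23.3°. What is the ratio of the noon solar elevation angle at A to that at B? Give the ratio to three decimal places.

A: 90° − |-14.0 − (-13.1)| = 89.10°.
B: 90° − |5.9 − (23.3)| = 72.60°.
Ratio A/B = 89.1000 / 72.6000 = 1.2273.

1.227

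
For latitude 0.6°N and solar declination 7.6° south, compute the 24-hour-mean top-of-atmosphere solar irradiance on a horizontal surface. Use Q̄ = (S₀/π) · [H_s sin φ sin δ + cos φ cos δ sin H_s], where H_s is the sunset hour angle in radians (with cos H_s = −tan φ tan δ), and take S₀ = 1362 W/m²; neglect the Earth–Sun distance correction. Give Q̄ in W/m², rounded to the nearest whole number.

The sunset hour angle satisfies cos H_s = −tan φ tan δ = 0.0014, giving H_s = 89.92°. In radians, H_s = 1.5694.
H_s sin φ sin δ = 1.5694 × 0.0105 × -0.1323 = -0.0022.
cos φ cos δ sin H_s = 0.9999 × 0.9912 × 1.0000 = 0.9911.
Q̄ = (1362/π) × (-0.0022 + 0.9911) = 433.54 × 0.9889 = 428.73 W/m².

429 W/m²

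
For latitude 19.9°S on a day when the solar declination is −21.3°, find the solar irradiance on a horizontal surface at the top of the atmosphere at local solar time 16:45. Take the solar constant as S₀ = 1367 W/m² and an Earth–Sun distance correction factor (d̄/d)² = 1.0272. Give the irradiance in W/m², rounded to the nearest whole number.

569 W/m²

Hour angle H = 15° × (16.75 − 12) = 71.25°.
With φ = -19.9°, δ = -21.3°, H = 71.25°: sin φ sin δ = 0.1236, cos φ cos δ cos H = 0.2816, so cos θ_z = 0.4052.
Top-of-atmosphere irradiance = S₀ (d̄/d)² cos θ_z = 1367 × 1.0272 × 0.4052 = 568.97 W/m².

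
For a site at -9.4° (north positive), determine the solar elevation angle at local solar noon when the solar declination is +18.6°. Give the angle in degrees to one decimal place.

At local solar noon the hour angle is zero, so the elevation is 90° − |φ − δ| = 90° − |-9.4° − (18.6°)| = 90° − 28.0° = 62.0°.

62.0°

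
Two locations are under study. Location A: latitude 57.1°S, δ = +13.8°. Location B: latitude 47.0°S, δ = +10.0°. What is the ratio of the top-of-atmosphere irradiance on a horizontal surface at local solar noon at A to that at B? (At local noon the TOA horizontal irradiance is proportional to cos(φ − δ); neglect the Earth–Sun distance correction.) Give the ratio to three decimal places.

A: cos θ_z = cos(-57.1° − (13.8°)) = 0.3272.
B: cos θ_z = cos(-47.0° − (10.0°)) = 0.5446.
Ratio A/B = 0.3272 / 0.5446 = 0.6008.

0.601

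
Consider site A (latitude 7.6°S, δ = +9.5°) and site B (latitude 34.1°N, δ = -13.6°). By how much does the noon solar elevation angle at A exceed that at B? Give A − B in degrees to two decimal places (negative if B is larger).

A: 90° − |-7.6 − (9.5)| = 72.90°.
B: 90° − |34.1 − (-13.6)| = 42.30°.
A − B = 72.90 − 42.30 = 30.60°.

+30.60°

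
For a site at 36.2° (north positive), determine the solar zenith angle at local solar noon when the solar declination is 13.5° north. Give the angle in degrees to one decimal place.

At local solar noon the hour angle is zero, so the zenith angle is |φ − δ| = |36.2° − (13.5°)| = 22.7°.

22.7°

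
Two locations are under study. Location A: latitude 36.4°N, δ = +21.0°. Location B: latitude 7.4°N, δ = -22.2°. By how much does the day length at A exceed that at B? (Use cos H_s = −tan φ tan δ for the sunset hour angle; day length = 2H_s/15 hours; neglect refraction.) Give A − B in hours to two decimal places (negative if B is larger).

+2.60 h

A: H_s = arccos(−tan 36.4° · tan 21.0°) = 106.44°, so 2H_s/15 = 14.1920 h.
B: H_s = arccos(−tan 7.4° · tan -22.2°) = 86.96°, so 2H_s/15 = 11.5947 h.
A − B = 14.1920 − 11.5947 = 2.5973 h.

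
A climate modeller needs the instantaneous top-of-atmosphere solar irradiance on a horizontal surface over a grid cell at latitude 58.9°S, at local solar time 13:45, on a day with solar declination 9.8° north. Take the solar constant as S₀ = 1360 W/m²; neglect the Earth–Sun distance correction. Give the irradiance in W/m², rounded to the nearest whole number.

Hour angle H = 15° × (13.75 − 12) = 26.25°.
cos θ_z = sin(-58.9°) sin(9.8°) + cos(-58.9°) cos(9.8°) cos(26.25°) = -0.1457 + 0.4565 = 0.3108.
Top-of-atmosphere irradiance = S₀ cos θ_z = 1360 × 0.3108 = 422.69 W/m².

423 W/m²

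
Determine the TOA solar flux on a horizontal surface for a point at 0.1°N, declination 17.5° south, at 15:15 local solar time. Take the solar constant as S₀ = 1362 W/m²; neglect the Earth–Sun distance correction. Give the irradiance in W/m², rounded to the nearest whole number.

Hour angle H = 15° × (15.25 − 12) = 48.75°.
With φ = 0.1°, δ = -17.5°, H = 48.75°: sin φ sin δ = -0.0005, cos φ cos δ cos H = 0.6288, so cos θ_z = 0.6283.
Top-of-atmosphere irradiance = S₀ cos θ_z = 1362 × 0.6283 = 855.74 W/m².

856 W/m²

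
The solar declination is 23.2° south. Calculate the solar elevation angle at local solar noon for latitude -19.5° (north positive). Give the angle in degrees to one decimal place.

At local solar noon the hour angle is zero, so the elevation is 90° − |φ − δ| = 90° − |-19.5° − (-23.2°)| = 90° − 3.7° = 86.3°.

86.3°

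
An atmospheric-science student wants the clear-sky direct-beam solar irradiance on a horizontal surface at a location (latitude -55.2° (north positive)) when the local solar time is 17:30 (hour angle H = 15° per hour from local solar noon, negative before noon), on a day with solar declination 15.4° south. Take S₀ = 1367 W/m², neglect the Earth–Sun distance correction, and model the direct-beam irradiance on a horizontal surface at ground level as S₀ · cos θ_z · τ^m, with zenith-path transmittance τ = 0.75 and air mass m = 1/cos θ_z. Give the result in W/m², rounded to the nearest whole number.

147 W/m²

Hour angle H = 15° × (17.5 − 12) = 82.50°.
cos θ_z = sin φ sin δ + cos φ cos δ cos H = (-0.8211)(-0.2656) + (0.5707)(0.9641)(0.1305) = 0.2899.
Air mass m = 1/cos θ_z = 1/0.2899 = 3.449; τ^m = 0.75^3.449 = 0.3708.
Surface direct beam = 1367 × 0.2899 × 0.3708 = 146.95 W/m².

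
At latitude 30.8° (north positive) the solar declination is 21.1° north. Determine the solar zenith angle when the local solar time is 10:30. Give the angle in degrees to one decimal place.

22.4°

Hour angle H = 15° × (10.5 − 12) = -22.50°.
cos θ_z = sin(30.8°) sin(21.1°) + cos(30.8°) cos(21.1°) cos(-22.50°) = 0.1843 + 0.7404 = 0.9247.
θ_z = arccos(0.9247) = 22.38°.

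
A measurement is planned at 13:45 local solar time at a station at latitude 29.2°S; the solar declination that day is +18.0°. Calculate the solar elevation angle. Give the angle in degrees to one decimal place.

36.4°

Hour angle H = 15° × (13.75 − 12) = 26.25°.
cos θ_z = sin(-29.2°) sin(18.0°) + cos(-29.2°) cos(18.0°) cos(26.25°) = -0.1508 + 0.7446 = 0.5938.
θ_z = arccos(0.5938) = 53.57°, so the elevation is 90° − 53.57° = 36.43°.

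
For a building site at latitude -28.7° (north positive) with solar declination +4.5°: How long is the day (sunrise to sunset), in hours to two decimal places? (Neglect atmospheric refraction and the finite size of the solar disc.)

11.67 hours

The sunset hour angle satisfies cos H_s = −tan φ tan δ = 0.0431, giving H_s = 87.53°.
Day length = 2 H_s / 15° h⁻¹ = 175.06° / 15 = 11.671 h.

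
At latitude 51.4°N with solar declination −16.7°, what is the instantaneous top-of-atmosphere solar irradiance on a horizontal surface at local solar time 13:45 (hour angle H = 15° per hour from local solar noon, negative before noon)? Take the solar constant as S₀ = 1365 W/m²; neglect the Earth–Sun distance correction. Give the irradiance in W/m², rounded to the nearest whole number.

Hour angle H = 15° × (13.75 − 12) = 26.25°.
cos θ_z = sin φ sin δ + cos φ cos δ cos H = (0.7815)(-0.2874) + (0.6239)(0.9578)(0.8969) = 0.3114.
Top-of-atmosphere irradiance = S₀ cos θ_z = 1365 × 0.3114 = 425.06 W/m².

425 W/m²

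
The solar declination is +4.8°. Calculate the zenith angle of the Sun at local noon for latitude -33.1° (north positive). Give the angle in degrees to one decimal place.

At local solar noon the hour angle is zero, so the zenith angle is |φ − δ| = |-33.1° − (4.8°)| = 37.9°.

37.9°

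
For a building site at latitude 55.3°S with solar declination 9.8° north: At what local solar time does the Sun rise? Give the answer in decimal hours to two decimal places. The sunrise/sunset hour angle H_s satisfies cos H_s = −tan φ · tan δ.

6.96 h

The sunset hour angle satisfies cos H_s = −tan φ tan δ = 0.2495, giving H_s = 75.55°.
Sunrise is at 12 − H_s/15 = 12 − 5.037 = 6.963 h local solar time.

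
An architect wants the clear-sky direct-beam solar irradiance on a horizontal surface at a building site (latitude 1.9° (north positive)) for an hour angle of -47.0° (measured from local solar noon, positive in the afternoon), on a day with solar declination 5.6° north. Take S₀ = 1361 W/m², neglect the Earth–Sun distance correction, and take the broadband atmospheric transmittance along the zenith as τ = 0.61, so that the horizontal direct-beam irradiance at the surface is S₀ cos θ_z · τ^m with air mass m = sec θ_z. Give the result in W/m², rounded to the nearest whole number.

cos θ_z = sin(1.9°) sin(5.6°) + cos(1.9°) cos(5.6°) cos(-47.00°) = 0.0032 + 0.6784 = 0.6816.
Air mass m = 1/cos θ_z = 1/0.6816 = 1.467; τ^m = 0.61^1.467 = 0.4843.
Surface direct beam = 1361 × 0.6816 × 0.4843 = 449.26 W/m².

449 W/m²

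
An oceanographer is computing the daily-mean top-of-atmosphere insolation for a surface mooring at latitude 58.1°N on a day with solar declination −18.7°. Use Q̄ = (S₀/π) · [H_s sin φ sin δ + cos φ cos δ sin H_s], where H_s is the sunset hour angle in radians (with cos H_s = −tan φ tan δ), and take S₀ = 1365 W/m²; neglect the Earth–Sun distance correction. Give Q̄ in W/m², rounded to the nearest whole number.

The sunset hour angle satisfies cos H_s = −tan φ tan δ = 0.5438, giving H_s = 57.06°. In radians, H_s = 0.9959.
H_s sin φ sin δ = 0.9959 × 0.8490 × -0.3206 = -0.2711.
cos φ cos δ sin H_s = 0.5284 × 0.9472 × 0.8392 = 0.4200.
Q̄ = (1365/π) × (-0.2711 + 0.4200) = 434.49 × 0.1489 = 64.70 W/m².

65 W/m²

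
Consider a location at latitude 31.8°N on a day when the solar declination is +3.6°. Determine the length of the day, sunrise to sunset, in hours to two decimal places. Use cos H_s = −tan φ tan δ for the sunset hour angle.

−tan φ tan δ = −(0.6200)(0.0629) = -0.0390; H_s = arccos(-0.0390) = 92.24°.
Day length = 2 H_s / 15° h⁻¹ = 184.48° / 15 = 12.299 h.

12.30 hours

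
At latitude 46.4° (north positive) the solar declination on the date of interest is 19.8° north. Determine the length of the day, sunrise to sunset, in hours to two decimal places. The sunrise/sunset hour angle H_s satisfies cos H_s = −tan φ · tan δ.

14.96 hours

cos H_s = −tan(46.4°) · tan(19.8°) = -0.3781, so H_s = arccos(-0.3781) = 112.22°.
Day length = 2 H_s / 15° h⁻¹ = 224.44° / 15 = 14.963 h.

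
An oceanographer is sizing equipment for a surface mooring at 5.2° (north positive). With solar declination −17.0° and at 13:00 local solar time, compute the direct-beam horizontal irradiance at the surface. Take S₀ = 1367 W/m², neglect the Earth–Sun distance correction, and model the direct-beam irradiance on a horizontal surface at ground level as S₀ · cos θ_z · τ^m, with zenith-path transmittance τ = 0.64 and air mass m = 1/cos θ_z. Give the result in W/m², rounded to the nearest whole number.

Hour angle H = 15° × (13 − 12) = 15.00°.
cos θ_z = sin(5.2°) sin(-17.0°) + cos(5.2°) cos(-17.0°) cos(15.00°) = -0.0265 + 0.9199 = 0.8934.
Air mass m = 1/cos θ_z = 1/0.8934 = 1.119; τ^m = 0.64^1.119 = 0.6069.
Surface direct beam = 1367 × 0.8934 × 0.6069 = 741.19 W/m².

741 W/m²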